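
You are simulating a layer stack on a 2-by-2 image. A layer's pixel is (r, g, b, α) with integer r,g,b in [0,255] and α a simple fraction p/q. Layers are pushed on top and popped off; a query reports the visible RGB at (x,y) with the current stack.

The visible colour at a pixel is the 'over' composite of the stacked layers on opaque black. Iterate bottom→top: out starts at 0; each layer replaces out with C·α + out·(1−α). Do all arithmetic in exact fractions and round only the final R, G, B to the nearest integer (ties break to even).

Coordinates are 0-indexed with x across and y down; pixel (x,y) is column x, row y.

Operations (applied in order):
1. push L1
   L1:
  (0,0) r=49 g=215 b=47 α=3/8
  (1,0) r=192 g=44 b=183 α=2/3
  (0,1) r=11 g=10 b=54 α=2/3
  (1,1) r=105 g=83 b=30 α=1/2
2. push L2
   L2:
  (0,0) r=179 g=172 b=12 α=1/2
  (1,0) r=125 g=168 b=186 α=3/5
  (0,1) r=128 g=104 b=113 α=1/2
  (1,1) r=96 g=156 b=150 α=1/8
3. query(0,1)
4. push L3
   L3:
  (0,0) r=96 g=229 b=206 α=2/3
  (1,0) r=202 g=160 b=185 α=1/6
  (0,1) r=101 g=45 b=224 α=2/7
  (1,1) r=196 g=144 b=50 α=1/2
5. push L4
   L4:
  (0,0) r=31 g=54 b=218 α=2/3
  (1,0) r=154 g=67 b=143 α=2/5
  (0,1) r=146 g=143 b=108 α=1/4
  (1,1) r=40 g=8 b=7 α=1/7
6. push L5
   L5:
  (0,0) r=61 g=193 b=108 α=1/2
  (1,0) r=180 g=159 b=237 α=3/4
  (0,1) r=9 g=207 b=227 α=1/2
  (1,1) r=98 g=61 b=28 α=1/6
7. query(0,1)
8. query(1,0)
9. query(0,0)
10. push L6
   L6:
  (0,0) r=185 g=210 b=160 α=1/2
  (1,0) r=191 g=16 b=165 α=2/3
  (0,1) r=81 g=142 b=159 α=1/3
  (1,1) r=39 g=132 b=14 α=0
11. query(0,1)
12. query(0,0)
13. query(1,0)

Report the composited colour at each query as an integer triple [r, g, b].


(0,1) stack=L1,L2; from [0,0,0]:
after L1 α=2/3: [22/3, 20/3, 36]
after L2 α=1/2: [203/3, 166/3, 149/2]
→ [68, 55, 74]

at x=0,y=1 over L1,L2,L3,L4,L5:
+L1 (α=2/3) → [22/3, 20/3, 36]
+L2 (α=1/2) → [203/3, 166/3, 149/2]
+L3 (α=2/7) → [1621/21, 1100/21, 1641/14]
+L4 (α=1/4) → [2643/28, 2101/28, 6435/56]
+L5 (α=1/2) → [2895/56, 7897/56, 19147/112]
→ [52, 141, 171]

(1,0) stack=L1,L2,L3,L4,L5; from [0,0,0]:
after L1 α=2/3: [128, 88/3, 122]
after L2 α=3/5: [631/5, 1688/15, 802/5]
after L3 α=1/6: [833/6, 1084/9, 329/2]
after L4 α=2/5: [1449/10, 1486/15, 1559/10]
after L5 α=3/4: [6849/40, 8641/60, 8669/40]
= [171, 144, 217]

at x=0,y=0 over L1,L2,L3,L4,L5:
L1 α=3/8: [147/8, 645/8, 141/8]
L2 α=1/2: [1579/16, 2021/16, 237/16]
L3 α=2/3: [4651/48, 9349/48, 6829/48]
L4 α=2/3: [7627/144, 14533/144, 27757/144]
L5 α=1/2: [16411/288, 42325/288, 43309/288]
= [57, 147, 150]

query (0,1) [L1,L2,L3,L4,L5,L6] — begin 0,0,0
after L1 α=2/3: [22/3, 20/3, 36]
after L2 α=1/2: [203/3, 166/3, 149/2]
after L3 α=2/7: [1621/21, 1100/21, 1641/14]
after L4 α=1/4: [2643/28, 2101/28, 6435/56]
after L5 α=1/2: [2895/56, 7897/56, 19147/112]
after L6 α=1/3: [1721/28, 11873/84, 28051/168]
= [61, 141, 167]

at x=0,y=0 over L1,L2,L3,L4,L5,L6:
+L1 (α=3/8) → [147/8, 645/8, 141/8]
+L2 (α=1/2) → [1579/16, 2021/16, 237/16]
+L3 (α=2/3) → [4651/48, 9349/48, 6829/48]
+L4 (α=2/3) → [7627/144, 14533/144, 27757/144]
+L5 (α=1/2) → [16411/288, 42325/288, 43309/288]
+L6 (α=1/2) → [69691/576, 102805/576, 89389/576]
rounded: [121, 178, 155]

query (1,0) [L1,L2,L3,L4,L5,L6] — begin 0,0,0
after L1 α=2/3: [128, 88/3, 122]
after L2 α=3/5: [631/5, 1688/15, 802/5]
after L3 α=1/6: [833/6, 1084/9, 329/2]
after L4 α=2/5: [1449/10, 1486/15, 1559/10]
after L5 α=3/4: [6849/40, 8641/60, 8669/40]
after L6 α=2/3: [22129/120, 10561/180, 21869/120]
rounded: [184, 59, 182]


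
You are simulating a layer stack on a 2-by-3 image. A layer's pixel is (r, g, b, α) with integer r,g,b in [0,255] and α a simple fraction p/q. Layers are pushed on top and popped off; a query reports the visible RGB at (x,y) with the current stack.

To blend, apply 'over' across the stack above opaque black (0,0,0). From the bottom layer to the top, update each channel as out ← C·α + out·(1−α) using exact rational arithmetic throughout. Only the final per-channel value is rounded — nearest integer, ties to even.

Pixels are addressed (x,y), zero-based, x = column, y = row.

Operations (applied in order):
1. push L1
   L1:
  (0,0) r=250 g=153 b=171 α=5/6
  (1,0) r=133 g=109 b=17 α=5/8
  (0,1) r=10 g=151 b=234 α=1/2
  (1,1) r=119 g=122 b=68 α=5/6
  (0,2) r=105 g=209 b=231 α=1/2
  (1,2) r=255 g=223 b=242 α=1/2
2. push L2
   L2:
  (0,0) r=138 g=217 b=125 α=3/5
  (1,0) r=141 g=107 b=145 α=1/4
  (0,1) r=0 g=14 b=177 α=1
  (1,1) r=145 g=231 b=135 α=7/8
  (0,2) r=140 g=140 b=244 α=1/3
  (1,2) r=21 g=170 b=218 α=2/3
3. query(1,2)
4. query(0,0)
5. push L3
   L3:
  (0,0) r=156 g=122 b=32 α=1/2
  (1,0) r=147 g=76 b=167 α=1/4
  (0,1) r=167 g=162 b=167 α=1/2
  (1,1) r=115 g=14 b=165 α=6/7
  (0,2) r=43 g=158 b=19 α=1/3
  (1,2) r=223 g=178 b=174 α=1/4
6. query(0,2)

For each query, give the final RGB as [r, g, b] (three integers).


at x=1,y=2 over L1,L2:
after L1 α=1/2: [255/2, 223/2, 121]
after L2 α=2/3: [113/2, 301/2, 557/3]
= [56, 150, 186]

(0,0) stack=L1,L2; from [0,0,0]:
L1 α=5/6: [625/3, 255/2, 285/2]
L2 α=3/5: [2492/15, 906/5, 132]
= [166, 181, 132]

at x=0,y=2 over L1,L2,L3:
L1 α=1/2: [105/2, 209/2, 231/2]
L2 α=1/3: [245/3, 349/3, 475/3]
L3 α=1/3: [619/9, 1172/9, 1007/9]
= [69, 130, 112]


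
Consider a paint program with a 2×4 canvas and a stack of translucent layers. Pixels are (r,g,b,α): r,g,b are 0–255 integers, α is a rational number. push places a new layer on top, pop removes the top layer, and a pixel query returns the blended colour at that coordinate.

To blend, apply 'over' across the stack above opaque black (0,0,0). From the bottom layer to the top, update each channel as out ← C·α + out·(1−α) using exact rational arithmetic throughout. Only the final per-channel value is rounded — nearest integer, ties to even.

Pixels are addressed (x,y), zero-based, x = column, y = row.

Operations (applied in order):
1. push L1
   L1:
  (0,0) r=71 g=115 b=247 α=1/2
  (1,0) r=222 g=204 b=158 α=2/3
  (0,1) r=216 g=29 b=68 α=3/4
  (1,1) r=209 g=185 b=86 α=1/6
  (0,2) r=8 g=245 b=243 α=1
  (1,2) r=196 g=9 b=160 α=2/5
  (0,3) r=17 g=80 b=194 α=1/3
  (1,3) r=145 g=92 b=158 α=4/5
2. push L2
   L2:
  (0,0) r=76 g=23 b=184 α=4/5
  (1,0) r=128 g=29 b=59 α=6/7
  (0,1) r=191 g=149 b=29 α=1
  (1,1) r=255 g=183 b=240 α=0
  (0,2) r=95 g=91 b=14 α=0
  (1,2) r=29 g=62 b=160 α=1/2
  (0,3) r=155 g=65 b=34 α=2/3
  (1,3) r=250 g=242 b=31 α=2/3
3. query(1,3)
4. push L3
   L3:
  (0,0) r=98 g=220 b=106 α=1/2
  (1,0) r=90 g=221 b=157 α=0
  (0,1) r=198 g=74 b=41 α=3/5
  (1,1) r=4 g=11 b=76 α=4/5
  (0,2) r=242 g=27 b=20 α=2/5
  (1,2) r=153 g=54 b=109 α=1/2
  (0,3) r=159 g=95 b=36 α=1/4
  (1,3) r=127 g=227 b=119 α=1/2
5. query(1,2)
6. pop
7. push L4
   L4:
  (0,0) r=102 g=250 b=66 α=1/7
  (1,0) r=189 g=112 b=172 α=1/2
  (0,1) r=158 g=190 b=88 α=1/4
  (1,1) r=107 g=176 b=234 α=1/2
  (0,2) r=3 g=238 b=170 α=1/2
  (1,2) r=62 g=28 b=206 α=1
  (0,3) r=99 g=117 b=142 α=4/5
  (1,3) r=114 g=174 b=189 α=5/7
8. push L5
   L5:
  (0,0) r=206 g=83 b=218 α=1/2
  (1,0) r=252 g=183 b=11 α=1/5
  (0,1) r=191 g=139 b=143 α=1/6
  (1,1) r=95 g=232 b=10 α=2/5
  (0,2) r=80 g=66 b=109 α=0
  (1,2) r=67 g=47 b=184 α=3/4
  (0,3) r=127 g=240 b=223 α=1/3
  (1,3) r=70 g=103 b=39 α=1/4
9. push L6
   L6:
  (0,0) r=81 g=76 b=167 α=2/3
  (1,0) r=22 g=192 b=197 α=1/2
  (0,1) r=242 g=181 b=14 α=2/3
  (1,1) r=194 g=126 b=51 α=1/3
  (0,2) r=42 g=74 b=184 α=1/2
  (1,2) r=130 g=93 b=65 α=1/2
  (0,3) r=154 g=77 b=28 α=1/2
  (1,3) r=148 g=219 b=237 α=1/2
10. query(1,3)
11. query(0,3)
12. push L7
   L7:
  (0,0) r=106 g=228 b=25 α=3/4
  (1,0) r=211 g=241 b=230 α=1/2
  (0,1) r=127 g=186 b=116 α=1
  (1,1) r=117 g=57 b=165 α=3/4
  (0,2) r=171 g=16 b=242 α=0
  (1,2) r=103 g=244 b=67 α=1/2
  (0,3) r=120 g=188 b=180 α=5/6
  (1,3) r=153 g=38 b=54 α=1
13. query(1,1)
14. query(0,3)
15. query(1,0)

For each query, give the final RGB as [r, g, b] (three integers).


query (1,3) [L1,L2] — begin 0,0,0
after L1 α=4/5: [116, 368/5, 632/5]
after L2 α=2/3: [616/3, 2788/15, 314/5]
→ [205, 186, 63]

(1,2) stack=L1,L2,L3; from [0,0,0]:
L1 α=2/5: [392/5, 18/5, 64]
L2 α=1/2: [537/10, 164/5, 112]
L3 α=1/2: [2067/20, 217/5, 221/2]
= [103, 43, 110]

at x=1,y=3 over L1,L2,L4,L5,L6:
L1 α=4/5: [116, 368/5, 632/5]
L2 α=2/3: [616/3, 2788/15, 314/5]
L4 α=5/7: [2942/21, 18626/105, 5353/35]
L5 α=1/4: [858/7, 22231/140, 4356/35]
L6 α=1/2: [947/7, 52891/280, 12651/70]
→ [135, 189, 181]

(0,3) stack=L1,L2,L4,L5,L6; from [0,0,0]:
+L1 (α=1/3) → [17/3, 80/3, 194/3]
+L2 (α=2/3) → [947/9, 470/9, 398/9]
+L4 (α=4/5) → [4511/45, 4682/45, 1102/9]
+L5 (α=1/3) → [14737/135, 20164/135, 4211/27]
+L6 (α=1/2) → [35527/270, 30559/270, 4967/54]
→ [132, 113, 92]

at x=1,y=1 over L1,L2,L4,L5,L6,L7:
after L1 α=1/6: [209/6, 185/6, 43/3]
after L2 α=0: [209/6, 185/6, 43/3]
after L4 α=1/2: [851/12, 1241/12, 745/6]
after L5 α=2/5: [1611/20, 3097/20, 157/2]
after L6 α=1/3: [3551/30, 4357/30, 208/3]
after L7 α=3/4: [14081/120, 9487/120, 1693/12]
= [117, 79, 141]

(0,3) stack=L1,L2,L4,L5,L6,L7; from [0,0,0]:
L1 α=1/3: [17/3, 80/3, 194/3]
L2 α=2/3: [947/9, 470/9, 398/9]
L4 α=4/5: [4511/45, 4682/45, 1102/9]
L5 α=1/3: [14737/135, 20164/135, 4211/27]
L6 α=1/2: [35527/270, 30559/270, 4967/54]
L7 α=5/6: [197527/1620, 284359/1620, 53567/324]
→ [122, 176, 165]

at x=1,y=0 over L1,L2,L4,L5,L6,L7:
L1 α=2/3: [148, 136, 316/3]
L2 α=6/7: [916/7, 310/7, 1378/21]
L4 α=1/2: [2239/14, 547/7, 2495/21]
L5 α=1/5: [6242/35, 3469/35, 10211/105]
L6 α=1/2: [3506/35, 10189/70, 15448/105]
L7 α=1/2: [10891/70, 27059/140, 19799/105]
= [156, 193, 189]


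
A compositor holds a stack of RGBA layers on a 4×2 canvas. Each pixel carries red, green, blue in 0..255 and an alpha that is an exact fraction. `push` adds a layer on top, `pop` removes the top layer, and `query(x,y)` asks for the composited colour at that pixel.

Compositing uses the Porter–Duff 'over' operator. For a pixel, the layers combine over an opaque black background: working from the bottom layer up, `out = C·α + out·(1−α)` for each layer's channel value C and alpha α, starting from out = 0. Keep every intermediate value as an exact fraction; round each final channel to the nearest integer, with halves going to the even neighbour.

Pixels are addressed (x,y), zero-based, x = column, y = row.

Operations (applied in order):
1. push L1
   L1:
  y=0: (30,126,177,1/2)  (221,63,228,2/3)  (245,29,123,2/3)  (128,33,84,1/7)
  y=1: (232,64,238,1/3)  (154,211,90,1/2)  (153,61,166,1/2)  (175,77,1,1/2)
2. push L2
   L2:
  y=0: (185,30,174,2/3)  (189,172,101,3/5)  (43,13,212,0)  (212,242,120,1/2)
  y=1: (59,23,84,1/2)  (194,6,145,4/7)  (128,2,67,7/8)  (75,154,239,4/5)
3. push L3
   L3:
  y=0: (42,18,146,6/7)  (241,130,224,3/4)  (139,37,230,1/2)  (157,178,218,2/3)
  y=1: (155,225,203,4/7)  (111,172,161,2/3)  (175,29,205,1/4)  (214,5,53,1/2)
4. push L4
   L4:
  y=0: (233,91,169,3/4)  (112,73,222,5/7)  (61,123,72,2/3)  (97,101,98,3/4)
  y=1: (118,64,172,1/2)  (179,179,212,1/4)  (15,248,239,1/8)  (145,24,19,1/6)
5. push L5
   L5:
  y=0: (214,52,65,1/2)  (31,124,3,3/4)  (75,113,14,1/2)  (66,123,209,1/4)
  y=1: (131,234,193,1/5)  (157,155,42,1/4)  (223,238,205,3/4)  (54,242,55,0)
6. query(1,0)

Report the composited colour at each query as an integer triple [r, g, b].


(1,0) stack=L1,L2,L3,L4,L5; from [0,0,0]:
after L1 α=2/3: [442/3, 42, 152]
after L2 α=3/5: [517/3, 120, 607/5]
after L3 α=3/4: [1343/6, 255/2, 3967/20]
after L4 α=5/7: [3023/21, 620/7, 15067/70]
after L5 α=3/4: [1244/21, 806/7, 15697/280]
= [59, 115, 56]


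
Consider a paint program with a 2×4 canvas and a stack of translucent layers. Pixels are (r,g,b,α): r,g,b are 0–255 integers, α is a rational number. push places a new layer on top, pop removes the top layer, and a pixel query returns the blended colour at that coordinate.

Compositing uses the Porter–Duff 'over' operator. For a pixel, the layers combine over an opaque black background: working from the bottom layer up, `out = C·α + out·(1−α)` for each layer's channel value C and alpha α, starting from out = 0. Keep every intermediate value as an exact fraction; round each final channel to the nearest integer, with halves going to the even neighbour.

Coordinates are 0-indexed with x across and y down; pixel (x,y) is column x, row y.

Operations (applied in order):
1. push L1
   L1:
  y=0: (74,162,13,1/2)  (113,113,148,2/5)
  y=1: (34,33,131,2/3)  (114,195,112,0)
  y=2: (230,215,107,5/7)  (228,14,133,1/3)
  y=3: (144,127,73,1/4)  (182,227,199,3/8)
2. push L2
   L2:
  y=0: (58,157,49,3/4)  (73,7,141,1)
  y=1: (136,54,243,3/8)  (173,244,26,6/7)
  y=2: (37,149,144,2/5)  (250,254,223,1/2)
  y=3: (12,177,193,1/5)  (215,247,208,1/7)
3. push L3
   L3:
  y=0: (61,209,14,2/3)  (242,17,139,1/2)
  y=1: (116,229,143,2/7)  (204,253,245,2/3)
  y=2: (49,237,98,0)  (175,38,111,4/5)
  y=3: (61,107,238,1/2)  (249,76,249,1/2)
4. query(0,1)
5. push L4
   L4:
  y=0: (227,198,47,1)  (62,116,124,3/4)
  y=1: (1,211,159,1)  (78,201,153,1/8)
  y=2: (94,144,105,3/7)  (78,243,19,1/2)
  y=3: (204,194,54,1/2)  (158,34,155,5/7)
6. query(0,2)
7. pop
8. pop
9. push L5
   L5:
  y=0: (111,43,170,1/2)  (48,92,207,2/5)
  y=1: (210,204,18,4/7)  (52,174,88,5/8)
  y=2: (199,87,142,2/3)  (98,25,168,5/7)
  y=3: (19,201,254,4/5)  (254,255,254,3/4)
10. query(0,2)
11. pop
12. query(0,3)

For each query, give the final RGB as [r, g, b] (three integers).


(0,1) stack=L1,L2,L3; from [0,0,0]:
after L1 α=2/3: [68/3, 22, 262/3]
after L2 α=3/8: [391/6, 34, 3497/24]
after L3 α=2/7: [3347/42, 628/7, 24349/168]
= [80, 90, 145]

(0,2) stack=L1,L2,L3,L4; from [0,0,0]:
+L1 (α=5/7) → [1150/7, 1075/7, 535/7]
+L2 (α=2/5) → [3968/35, 5311/35, 3621/35]
+L3 (α=0) → [3968/35, 5311/35, 3621/35]
+L4 (α=3/7) → [25742/245, 36364/245, 25509/245]
= [105, 148, 104]

query (0,2) [L1,L2,L5] — begin 0,0,0
after L1 α=5/7: [1150/7, 1075/7, 535/7]
after L2 α=2/5: [3968/35, 5311/35, 3621/35]
after L5 α=2/3: [5966/35, 11401/105, 13561/105]
= [170, 109, 129]

query (0,3) [L1,L2] — begin 0,0,0
L1 α=1/4: [36, 127/4, 73/4]
L2 α=1/5: [156/5, 304/5, 266/5]
= [31, 61, 53]


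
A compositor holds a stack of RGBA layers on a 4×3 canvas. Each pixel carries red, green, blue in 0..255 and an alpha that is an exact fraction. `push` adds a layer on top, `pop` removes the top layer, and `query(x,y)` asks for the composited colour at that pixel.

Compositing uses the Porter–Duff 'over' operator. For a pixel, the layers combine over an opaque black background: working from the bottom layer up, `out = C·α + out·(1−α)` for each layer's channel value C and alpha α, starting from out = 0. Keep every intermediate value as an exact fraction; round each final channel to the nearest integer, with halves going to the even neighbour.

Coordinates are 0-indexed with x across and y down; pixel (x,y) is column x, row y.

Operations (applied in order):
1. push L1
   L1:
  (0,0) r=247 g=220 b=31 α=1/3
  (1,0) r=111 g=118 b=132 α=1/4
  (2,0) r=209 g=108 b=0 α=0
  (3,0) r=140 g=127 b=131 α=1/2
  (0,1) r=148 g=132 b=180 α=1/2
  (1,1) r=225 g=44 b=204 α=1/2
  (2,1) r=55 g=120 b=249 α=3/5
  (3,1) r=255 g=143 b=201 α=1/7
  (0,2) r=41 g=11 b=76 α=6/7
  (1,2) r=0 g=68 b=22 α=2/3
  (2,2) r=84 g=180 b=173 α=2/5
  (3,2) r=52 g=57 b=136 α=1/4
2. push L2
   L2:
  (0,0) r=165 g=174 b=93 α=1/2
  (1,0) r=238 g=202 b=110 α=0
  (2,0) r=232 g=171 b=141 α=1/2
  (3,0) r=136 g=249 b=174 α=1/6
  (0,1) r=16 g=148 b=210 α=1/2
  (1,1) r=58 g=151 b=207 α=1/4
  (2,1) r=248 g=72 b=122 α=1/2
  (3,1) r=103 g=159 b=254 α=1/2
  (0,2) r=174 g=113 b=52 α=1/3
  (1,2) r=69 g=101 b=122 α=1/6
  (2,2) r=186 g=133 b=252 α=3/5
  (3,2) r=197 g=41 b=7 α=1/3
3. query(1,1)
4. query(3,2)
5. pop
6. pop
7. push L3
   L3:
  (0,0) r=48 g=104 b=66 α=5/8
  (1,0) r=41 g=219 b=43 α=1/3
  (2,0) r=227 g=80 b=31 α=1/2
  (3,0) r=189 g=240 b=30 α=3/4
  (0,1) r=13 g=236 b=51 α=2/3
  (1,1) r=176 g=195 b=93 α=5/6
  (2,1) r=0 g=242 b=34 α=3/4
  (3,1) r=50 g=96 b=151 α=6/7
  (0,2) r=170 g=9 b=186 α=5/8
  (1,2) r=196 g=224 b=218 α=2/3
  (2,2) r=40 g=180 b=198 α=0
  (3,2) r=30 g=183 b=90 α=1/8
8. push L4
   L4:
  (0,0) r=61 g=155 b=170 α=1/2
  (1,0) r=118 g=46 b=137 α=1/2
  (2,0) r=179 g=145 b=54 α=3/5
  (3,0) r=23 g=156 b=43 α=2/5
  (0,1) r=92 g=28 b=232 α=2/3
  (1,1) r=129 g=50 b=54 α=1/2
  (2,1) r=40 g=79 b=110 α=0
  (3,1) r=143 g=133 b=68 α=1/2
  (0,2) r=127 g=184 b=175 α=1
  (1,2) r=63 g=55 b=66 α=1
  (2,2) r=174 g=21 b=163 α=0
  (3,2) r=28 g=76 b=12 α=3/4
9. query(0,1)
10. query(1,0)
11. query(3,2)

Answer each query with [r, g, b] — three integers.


(1,1) stack=L1,L2; from [0,0,0]:
L1 α=1/2: [225/2, 22, 102]
L2 α=1/4: [791/8, 217/4, 513/4]
rounded: [99, 54, 128]

query (3,2) [L1,L2] — begin 0,0,0
+L1 (α=1/4) → [13, 57/4, 34]
+L2 (α=1/3) → [223/3, 139/6, 25]
= [74, 23, 25]

query (0,1) [L3,L4] — begin 0,0,0
L3 α=2/3: [26/3, 472/3, 34]
L4 α=2/3: [578/9, 640/9, 166]
→ [64, 71, 166]

at x=1,y=0 over L3,L4:
+L3 (α=1/3) → [41/3, 73, 43/3]
+L4 (α=1/2) → [395/6, 119/2, 227/3]
rounded: [66, 60, 76]

at x=3,y=2 over L3,L4:
L3 α=1/8: [15/4, 183/8, 45/4]
L4 α=3/4: [351/16, 2007/32, 189/16]
→ [22, 63, 12]


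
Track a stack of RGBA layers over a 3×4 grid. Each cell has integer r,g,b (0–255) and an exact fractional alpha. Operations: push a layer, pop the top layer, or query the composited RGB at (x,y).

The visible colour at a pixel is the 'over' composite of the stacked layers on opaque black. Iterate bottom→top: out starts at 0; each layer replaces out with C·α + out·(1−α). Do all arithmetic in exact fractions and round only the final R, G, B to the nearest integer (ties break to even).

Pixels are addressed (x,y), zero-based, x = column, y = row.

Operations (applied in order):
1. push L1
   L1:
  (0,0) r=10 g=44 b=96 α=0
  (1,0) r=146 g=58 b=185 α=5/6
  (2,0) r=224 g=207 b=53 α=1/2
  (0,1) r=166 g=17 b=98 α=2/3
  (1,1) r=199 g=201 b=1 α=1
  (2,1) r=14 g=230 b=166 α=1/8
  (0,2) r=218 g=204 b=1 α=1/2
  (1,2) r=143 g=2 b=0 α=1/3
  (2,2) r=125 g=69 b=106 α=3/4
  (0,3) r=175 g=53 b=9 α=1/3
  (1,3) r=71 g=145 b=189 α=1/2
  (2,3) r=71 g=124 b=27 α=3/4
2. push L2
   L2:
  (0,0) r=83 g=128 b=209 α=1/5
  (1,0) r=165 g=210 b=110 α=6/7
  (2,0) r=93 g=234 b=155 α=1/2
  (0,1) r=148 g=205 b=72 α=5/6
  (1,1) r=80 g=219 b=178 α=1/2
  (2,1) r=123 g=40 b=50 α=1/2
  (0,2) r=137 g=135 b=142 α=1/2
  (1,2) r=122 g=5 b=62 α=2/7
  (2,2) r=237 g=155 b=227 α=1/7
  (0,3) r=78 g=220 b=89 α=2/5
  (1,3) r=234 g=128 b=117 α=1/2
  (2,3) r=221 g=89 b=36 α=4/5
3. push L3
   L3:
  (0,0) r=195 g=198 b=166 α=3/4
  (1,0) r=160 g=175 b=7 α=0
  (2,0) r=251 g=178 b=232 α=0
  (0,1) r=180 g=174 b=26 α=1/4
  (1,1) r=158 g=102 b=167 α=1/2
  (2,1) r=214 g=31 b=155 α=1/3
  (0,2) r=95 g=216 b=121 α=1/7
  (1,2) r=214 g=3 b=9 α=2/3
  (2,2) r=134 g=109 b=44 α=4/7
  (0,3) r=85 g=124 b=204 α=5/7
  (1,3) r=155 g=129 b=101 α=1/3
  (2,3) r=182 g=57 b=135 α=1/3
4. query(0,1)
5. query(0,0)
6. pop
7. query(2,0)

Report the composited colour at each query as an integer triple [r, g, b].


(0,1) stack=L1,L2,L3; from [0,0,0]:
L1 α=2/3: [332/3, 34/3, 196/3]
L2 α=5/6: [1276/9, 3109/18, 638/9]
L3 α=1/4: [454/3, 4153/24, 179/3]
= [151, 173, 60]

at x=0,y=0 over L1,L2,L3:
+L1 (α=0) → [0, 0, 0]
+L2 (α=1/5) → [83/5, 128/5, 209/5]
+L3 (α=3/4) → [752/5, 1549/10, 2699/20]
rounded: [150, 155, 135]

at x=2,y=0 over L1,L2:
after L1 α=1/2: [112, 207/2, 53/2]
after L2 α=1/2: [205/2, 675/4, 363/4]
rounded: [102, 169, 91]


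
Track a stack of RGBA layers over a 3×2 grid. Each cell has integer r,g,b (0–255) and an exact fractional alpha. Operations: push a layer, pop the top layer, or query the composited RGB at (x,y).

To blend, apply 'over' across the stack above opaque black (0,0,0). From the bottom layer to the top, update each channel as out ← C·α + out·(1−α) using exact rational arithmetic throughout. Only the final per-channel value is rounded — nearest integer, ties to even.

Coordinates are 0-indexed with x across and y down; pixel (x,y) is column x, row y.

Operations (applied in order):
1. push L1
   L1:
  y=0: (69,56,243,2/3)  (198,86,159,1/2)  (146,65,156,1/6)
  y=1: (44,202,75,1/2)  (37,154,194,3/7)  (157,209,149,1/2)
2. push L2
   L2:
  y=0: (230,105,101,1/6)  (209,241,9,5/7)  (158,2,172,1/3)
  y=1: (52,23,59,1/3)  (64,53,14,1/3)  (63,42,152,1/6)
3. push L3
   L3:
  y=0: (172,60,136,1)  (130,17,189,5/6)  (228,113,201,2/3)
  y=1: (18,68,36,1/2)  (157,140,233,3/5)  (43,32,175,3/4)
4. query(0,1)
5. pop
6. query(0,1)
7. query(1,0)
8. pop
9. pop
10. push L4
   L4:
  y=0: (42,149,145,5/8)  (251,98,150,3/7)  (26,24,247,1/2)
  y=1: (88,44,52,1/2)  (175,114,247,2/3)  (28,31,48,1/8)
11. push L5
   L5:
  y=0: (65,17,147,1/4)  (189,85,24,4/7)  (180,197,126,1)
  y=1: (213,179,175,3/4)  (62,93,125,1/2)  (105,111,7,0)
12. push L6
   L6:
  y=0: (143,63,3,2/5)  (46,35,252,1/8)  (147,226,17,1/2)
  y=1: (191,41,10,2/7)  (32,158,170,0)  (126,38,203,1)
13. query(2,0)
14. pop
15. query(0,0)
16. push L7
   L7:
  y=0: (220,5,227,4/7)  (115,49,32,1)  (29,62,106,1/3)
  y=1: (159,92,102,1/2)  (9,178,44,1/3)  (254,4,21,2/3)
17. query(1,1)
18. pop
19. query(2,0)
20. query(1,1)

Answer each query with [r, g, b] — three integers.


query (0,1) [L1,L2,L3] — begin 0,0,0
L1 α=1/2: [22, 101, 75/2]
L2 α=1/3: [32, 75, 134/3]
L3 α=1/2: [25, 143/2, 121/3]
→ [25, 72, 40]

query (0,1) [L1,L2] — begin 0,0,0
+L1 (α=1/2) → [22, 101, 75/2]
+L2 (α=1/3) → [32, 75, 134/3]
= [32, 75, 45]

(1,0) stack=L1,L2; from [0,0,0]:
+L1 (α=1/2) → [99, 43, 159/2]
+L2 (α=5/7) → [1243/7, 1291/7, 204/7]
→ [178, 184, 29]

(2,0) stack=L4,L5,L6; from [0,0,0]:
L4 α=1/2: [13, 12, 247/2]
L5 α=1: [180, 197, 126]
L6 α=1/2: [327/2, 423/2, 143/2]
rounded: [164, 212, 72]

query (0,0) [L4,L5] — begin 0,0,0
+L4 (α=5/8) → [105/4, 745/8, 725/8]
+L5 (α=1/4) → [575/16, 2371/32, 3351/32]
→ [36, 74, 105]

at x=1,y=1 over L4,L5,L7:
after L4 α=2/3: [350/3, 76, 494/3]
after L5 α=1/2: [268/3, 169/2, 869/6]
after L7 α=1/3: [563/9, 347/3, 1001/9]
→ [63, 116, 111]

query (2,0) [L4,L5] — begin 0,0,0
+L4 (α=1/2) → [13, 12, 247/2]
+L5 (α=1) → [180, 197, 126]
= [180, 197, 126]

query (1,1) [L4,L5] — begin 0,0,0
+L4 (α=2/3) → [350/3, 76, 494/3]
+L5 (α=1/2) → [268/3, 169/2, 869/6]
= [89, 84, 145]


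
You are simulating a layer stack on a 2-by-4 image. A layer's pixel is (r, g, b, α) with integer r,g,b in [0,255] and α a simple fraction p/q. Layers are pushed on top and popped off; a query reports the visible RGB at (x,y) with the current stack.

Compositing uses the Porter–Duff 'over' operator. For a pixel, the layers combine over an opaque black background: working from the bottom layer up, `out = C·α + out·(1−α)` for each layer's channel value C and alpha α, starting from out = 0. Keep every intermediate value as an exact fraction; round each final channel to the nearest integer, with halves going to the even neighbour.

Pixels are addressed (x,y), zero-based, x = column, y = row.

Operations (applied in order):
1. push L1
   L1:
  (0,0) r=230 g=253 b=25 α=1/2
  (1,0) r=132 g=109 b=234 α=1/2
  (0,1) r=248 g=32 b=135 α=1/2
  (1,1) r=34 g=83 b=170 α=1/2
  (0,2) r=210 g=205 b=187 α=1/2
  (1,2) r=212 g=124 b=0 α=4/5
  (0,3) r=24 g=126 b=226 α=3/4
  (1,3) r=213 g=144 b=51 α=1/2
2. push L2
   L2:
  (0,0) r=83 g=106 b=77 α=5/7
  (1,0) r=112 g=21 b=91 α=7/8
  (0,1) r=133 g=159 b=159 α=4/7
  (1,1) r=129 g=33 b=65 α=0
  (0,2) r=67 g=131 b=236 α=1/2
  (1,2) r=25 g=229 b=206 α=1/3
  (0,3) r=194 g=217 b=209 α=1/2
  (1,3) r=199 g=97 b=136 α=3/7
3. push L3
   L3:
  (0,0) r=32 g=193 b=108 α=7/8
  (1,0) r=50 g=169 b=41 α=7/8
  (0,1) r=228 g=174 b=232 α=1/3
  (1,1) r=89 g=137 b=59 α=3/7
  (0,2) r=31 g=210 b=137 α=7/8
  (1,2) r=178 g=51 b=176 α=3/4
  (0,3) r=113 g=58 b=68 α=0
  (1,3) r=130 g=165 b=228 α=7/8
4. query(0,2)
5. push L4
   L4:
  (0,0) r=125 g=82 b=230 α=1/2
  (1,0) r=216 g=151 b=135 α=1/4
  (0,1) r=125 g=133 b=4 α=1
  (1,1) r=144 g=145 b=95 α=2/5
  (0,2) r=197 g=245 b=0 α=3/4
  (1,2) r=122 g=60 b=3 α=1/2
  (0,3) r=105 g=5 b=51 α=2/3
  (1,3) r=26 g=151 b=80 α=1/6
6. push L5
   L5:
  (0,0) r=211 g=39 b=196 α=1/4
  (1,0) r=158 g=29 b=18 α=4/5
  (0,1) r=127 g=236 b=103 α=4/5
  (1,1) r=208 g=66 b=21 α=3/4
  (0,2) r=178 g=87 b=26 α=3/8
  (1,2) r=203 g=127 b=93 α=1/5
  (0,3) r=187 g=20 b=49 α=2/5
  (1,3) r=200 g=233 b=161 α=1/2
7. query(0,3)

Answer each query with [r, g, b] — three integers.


(0,2) stack=L1,L2,L3; from [0,0,0]:
after L1 α=1/2: [105, 205/2, 187/2]
after L2 α=1/2: [86, 467/4, 659/4]
after L3 α=7/8: [303/8, 6347/32, 4495/32]
rounded: [38, 198, 140]

at x=0,y=3 over L1,L2,L3,L4,L5:
after L1 α=3/4: [18, 189/2, 339/2]
after L2 α=1/2: [106, 623/4, 757/4]
after L3 α=0: [106, 623/4, 757/4]
after L4 α=2/3: [316/3, 221/4, 1165/12]
after L5 α=2/5: [138, 823/20, 1557/20]
rounded: [138, 41, 78]


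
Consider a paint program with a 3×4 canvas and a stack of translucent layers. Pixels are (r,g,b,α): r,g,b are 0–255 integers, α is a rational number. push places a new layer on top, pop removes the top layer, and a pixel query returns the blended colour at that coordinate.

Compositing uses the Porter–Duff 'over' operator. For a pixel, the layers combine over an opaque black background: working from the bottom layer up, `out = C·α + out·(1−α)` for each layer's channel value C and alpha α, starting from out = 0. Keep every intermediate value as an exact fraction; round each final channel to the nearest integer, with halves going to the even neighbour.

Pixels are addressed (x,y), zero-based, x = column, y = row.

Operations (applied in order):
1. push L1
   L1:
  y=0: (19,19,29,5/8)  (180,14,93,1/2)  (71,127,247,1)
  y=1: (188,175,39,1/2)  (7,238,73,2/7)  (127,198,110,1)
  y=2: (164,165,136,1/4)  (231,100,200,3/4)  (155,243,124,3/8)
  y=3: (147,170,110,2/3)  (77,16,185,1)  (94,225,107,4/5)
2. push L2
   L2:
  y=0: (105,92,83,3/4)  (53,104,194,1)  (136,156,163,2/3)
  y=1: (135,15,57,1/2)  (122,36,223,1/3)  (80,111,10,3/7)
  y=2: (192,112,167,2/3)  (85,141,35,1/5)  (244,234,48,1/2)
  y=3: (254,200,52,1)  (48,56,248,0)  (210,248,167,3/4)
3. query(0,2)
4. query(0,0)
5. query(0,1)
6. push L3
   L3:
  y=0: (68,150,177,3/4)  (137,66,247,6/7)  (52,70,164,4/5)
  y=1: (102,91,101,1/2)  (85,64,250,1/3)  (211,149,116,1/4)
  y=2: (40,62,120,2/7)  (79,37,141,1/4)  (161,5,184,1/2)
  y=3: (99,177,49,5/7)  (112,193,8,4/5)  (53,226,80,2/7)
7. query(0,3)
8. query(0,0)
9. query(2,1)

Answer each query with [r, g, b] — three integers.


(0,2) stack=L1,L2; from [0,0,0]:
+L1 (α=1/4) → [41, 165/4, 34]
+L2 (α=2/3) → [425/3, 1061/12, 368/3]
→ [142, 88, 123]

(0,0) stack=L1,L2; from [0,0,0]:
after L1 α=5/8: [95/8, 95/8, 145/8]
after L2 α=3/4: [2615/32, 2303/32, 2137/32]
= [82, 72, 67]

(0,1) stack=L1,L2; from [0,0,0]:
+L1 (α=1/2) → [94, 175/2, 39/2]
+L2 (α=1/2) → [229/2, 205/4, 153/4]
→ [114, 51, 38]

at x=0,y=3 over L1,L2,L3:
+L1 (α=2/3) → [98, 340/3, 220/3]
+L2 (α=1) → [254, 200, 52]
+L3 (α=5/7) → [1003/7, 1285/7, 349/7]
rounded: [143, 184, 50]

at x=0,y=0 over L1,L2,L3:
after L1 α=5/8: [95/8, 95/8, 145/8]
after L2 α=3/4: [2615/32, 2303/32, 2137/32]
after L3 α=3/4: [9143/128, 16703/128, 19129/128]
rounded: [71, 130, 149]

at x=2,y=1 over L1,L2,L3:
after L1 α=1: [127, 198, 110]
after L2 α=3/7: [748/7, 1125/7, 470/7]
after L3 α=1/4: [3721/28, 2209/14, 1111/14]
= [133, 158, 79]


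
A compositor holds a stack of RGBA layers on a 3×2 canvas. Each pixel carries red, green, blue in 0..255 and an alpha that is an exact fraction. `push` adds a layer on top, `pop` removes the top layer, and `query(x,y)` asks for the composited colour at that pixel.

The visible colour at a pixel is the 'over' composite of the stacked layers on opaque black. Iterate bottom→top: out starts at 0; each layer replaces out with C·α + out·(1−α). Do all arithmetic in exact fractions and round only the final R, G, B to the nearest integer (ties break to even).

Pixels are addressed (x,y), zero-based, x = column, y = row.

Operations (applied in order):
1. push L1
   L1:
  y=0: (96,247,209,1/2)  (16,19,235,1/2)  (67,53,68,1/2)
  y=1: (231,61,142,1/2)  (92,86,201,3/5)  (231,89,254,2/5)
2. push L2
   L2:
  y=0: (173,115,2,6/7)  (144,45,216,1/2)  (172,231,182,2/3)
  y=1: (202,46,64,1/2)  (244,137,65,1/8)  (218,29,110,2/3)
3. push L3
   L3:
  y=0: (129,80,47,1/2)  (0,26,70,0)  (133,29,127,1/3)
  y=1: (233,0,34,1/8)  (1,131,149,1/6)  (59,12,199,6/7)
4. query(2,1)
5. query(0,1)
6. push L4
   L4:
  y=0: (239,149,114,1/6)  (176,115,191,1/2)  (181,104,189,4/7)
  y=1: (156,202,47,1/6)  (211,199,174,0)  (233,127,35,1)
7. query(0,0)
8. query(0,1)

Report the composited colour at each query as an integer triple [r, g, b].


(2,1) stack=L1,L2,L3; from [0,0,0]:
after L1 α=2/5: [462/5, 178/5, 508/5]
after L2 α=2/3: [2642/15, 156/5, 536/5]
after L3 α=6/7: [1136/15, 516/35, 6506/35]
→ [76, 15, 186]

at x=0,y=1 over L1,L2,L3:
+L1 (α=1/2) → [231/2, 61/2, 71]
+L2 (α=1/2) → [635/4, 153/4, 135/2]
+L3 (α=1/8) → [5377/32, 1071/32, 1013/16]
= [168, 33, 63]

at x=0,y=0 over L1,L2,L3,L4:
+L1 (α=1/2) → [48, 247/2, 209/2]
+L2 (α=6/7) → [1086/7, 1627/14, 233/14]
+L3 (α=1/2) → [1989/14, 2747/28, 891/28]
+L4 (α=1/6) → [13291/84, 5969/56, 2549/56]
= [158, 107, 46]

at x=0,y=1 over L1,L2,L3,L4:
after L1 α=1/2: [231/2, 61/2, 71]
after L2 α=1/2: [635/4, 153/4, 135/2]
after L3 α=1/8: [5377/32, 1071/32, 1013/16]
after L4 α=1/6: [31877/192, 11819/192, 1939/32]
rounded: [166, 62, 61]


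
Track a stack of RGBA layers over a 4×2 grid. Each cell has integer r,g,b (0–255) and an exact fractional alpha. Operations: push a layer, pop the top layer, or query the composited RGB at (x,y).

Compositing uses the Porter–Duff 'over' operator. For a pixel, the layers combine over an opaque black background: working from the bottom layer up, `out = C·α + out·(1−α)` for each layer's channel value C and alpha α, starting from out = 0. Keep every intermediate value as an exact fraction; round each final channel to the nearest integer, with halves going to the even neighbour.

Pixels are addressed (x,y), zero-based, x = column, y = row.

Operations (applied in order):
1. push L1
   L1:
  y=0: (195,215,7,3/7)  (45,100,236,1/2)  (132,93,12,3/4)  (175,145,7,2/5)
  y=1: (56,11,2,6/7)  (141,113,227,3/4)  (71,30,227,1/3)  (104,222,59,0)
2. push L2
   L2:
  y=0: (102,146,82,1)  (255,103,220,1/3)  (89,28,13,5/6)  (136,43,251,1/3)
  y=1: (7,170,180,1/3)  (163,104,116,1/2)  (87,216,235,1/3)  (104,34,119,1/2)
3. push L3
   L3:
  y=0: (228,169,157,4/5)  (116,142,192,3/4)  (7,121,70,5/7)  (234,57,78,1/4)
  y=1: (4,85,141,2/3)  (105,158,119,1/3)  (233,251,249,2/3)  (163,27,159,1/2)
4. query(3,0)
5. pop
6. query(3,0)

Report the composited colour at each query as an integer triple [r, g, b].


(3,0) stack=L1,L2,L3; from [0,0,0]:
after L1 α=2/5: [70, 58, 14/5]
after L2 α=1/3: [92, 53, 1283/15]
after L3 α=1/4: [255/2, 54, 1673/20]
→ [128, 54, 84]

(3,0) stack=L1,L2; from [0,0,0]:
+L1 (α=2/5) → [70, 58, 14/5]
+L2 (α=1/3) → [92, 53, 1283/15]
= [92, 53, 86]


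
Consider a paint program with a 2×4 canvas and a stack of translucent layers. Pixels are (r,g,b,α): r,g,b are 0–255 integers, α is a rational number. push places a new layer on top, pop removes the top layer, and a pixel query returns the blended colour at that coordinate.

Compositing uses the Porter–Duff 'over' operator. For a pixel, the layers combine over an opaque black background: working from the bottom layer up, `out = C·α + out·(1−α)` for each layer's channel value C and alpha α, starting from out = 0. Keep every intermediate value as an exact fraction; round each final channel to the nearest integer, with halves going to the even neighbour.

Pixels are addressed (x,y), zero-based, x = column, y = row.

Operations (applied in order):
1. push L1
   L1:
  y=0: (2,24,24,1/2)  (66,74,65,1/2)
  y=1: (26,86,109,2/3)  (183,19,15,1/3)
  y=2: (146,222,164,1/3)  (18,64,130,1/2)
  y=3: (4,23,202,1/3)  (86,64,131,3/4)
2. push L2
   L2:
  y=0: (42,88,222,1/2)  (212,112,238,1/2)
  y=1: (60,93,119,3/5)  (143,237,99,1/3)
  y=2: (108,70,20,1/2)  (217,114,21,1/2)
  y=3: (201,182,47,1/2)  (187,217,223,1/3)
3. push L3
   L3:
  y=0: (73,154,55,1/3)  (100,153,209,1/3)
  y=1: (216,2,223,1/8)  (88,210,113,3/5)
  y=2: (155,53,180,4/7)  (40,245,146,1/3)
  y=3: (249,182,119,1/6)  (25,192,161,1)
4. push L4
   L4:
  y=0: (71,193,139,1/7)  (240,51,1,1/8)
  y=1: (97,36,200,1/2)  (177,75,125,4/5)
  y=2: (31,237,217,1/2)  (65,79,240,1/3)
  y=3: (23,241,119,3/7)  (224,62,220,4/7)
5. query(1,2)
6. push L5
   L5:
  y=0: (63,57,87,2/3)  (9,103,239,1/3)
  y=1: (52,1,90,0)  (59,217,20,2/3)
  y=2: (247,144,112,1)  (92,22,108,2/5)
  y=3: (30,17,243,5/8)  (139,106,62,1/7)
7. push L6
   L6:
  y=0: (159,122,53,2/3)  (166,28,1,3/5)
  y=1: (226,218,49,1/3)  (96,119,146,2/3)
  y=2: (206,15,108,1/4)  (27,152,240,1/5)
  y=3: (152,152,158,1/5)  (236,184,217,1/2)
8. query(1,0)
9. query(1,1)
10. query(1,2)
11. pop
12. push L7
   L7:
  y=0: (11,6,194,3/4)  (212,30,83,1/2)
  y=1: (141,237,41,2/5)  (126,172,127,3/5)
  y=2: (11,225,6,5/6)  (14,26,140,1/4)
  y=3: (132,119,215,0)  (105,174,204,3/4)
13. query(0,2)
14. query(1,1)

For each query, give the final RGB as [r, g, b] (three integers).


(1,2) stack=L1,L2,L3,L4; from [0,0,0]:
after L1 α=1/2: [9, 32, 65]
after L2 α=1/2: [113, 73, 43]
after L3 α=1/3: [266/3, 391/3, 232/3]
after L4 α=1/3: [727/9, 1019/9, 1184/9]
rounded: [81, 113, 132]

at x=1,y=0 over L1,L2,L3,L4,L5,L6:
L1 α=1/2: [33, 37, 65/2]
L2 α=1/2: [245/2, 149/2, 541/4]
L3 α=1/3: [115, 302/3, 959/6]
L4 α=1/8: [1045/8, 2267/24, 6719/48]
L5 α=1/3: [1081/12, 3503/36, 12455/72]
L6 α=3/5: [4069/30, 1003/18, 12563/180]
rounded: [136, 56, 70]

at x=1,y=1 over L1,L2,L3,L4,L5,L6:
+L1 (α=1/3) → [61, 19/3, 5]
+L2 (α=1/3) → [265/3, 749/9, 109/3]
+L3 (α=3/5) → [1322/15, 7168/45, 247/3]
+L4 (α=4/5) → [11942/75, 20668/225, 1747/15]
+L5 (α=2/3) → [20792/225, 118318/675, 2347/45]
+L6 (α=2/3) → [63992/675, 278968/2025, 15487/135]
= [95, 138, 115]

(1,2) stack=L1,L2,L3,L4,L5,L6; from [0,0,0]:
+L1 (α=1/2) → [9, 32, 65]
+L2 (α=1/2) → [113, 73, 43]
+L3 (α=1/3) → [266/3, 391/3, 232/3]
+L4 (α=1/3) → [727/9, 1019/9, 1184/9]
+L5 (α=2/5) → [1279/15, 1151/15, 1832/15]
+L6 (α=1/5) → [5521/75, 6884/75, 10928/75]
= [74, 92, 146]

query (0,2) [L1,L2,L3,L4,L5,L7] — begin 0,0,0
after L1 α=1/3: [146/3, 74, 164/3]
after L2 α=1/2: [235/3, 72, 112/3]
after L3 α=4/7: [855/7, 428/7, 832/7]
after L4 α=1/2: [536/7, 2087/14, 2351/14]
after L5 α=1: [247, 144, 112]
after L7 α=5/6: [151/3, 423/2, 71/3]
= [50, 212, 24]

query (1,1) [L1,L2,L3,L4,L5,L7] — begin 0,0,0
+L1 (α=1/3) → [61, 19/3, 5]
+L2 (α=1/3) → [265/3, 749/9, 109/3]
+L3 (α=3/5) → [1322/15, 7168/45, 247/3]
+L4 (α=4/5) → [11942/75, 20668/225, 1747/15]
+L5 (α=2/3) → [20792/225, 118318/675, 2347/45]
+L7 (α=3/5) → [126634/1125, 584936/3375, 21839/225]
rounded: [113, 173, 97]


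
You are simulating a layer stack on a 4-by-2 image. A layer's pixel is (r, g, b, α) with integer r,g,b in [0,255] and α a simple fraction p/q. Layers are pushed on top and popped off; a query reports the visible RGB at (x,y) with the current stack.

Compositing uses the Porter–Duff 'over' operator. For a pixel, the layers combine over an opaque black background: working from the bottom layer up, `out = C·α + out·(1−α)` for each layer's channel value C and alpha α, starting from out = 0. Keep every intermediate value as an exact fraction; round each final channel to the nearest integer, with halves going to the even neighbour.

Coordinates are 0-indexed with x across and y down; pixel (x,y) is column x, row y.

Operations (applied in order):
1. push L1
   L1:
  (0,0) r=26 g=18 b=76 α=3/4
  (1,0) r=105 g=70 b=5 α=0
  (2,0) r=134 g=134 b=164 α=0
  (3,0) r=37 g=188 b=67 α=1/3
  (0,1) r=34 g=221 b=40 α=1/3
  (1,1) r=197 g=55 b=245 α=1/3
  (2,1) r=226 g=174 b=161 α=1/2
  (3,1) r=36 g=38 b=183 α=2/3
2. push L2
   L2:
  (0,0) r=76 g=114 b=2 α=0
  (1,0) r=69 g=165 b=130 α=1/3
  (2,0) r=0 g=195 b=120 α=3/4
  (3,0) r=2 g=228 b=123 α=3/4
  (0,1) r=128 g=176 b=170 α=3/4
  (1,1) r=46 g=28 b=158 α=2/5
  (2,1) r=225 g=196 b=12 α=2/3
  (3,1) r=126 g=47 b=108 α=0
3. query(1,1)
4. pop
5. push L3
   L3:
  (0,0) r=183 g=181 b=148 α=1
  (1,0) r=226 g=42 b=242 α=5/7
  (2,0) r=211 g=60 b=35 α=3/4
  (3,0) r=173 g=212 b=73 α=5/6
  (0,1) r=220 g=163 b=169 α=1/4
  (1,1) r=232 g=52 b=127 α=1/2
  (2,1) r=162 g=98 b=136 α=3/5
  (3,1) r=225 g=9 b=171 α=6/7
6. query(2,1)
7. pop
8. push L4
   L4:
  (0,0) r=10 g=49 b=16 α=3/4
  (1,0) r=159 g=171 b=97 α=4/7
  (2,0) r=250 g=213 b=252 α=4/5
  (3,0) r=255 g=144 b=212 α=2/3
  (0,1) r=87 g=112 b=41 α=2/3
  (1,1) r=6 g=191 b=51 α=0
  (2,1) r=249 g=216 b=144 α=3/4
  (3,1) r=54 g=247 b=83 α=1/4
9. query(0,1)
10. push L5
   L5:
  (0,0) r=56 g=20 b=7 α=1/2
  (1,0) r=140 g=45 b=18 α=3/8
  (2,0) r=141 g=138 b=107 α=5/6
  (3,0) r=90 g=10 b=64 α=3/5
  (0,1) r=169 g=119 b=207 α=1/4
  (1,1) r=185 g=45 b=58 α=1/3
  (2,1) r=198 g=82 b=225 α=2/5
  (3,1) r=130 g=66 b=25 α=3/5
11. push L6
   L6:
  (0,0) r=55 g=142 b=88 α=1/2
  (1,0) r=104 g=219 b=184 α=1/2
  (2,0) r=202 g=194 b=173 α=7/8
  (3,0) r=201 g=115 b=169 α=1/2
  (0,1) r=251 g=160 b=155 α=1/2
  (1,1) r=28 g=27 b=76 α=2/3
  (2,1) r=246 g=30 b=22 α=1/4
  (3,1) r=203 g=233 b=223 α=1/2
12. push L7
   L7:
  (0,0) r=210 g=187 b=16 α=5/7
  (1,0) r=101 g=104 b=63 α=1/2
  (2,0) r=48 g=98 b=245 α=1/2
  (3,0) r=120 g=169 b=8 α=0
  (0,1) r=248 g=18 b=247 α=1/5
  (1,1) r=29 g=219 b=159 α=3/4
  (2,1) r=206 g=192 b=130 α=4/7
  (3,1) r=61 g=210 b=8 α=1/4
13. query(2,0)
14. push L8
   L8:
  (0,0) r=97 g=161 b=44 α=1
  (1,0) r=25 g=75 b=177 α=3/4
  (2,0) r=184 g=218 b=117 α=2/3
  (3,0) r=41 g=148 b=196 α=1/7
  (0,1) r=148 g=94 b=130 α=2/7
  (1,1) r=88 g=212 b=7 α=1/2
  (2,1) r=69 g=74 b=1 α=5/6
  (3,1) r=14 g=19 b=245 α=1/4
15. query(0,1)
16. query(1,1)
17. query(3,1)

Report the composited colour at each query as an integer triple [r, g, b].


query (1,1) [L1,L2] — begin 0,0,0
L1 α=1/3: [197/3, 55/3, 245/3]
L2 α=2/5: [289/5, 111/5, 561/5]
→ [58, 22, 112]

at x=2,y=1 over L1,L3:
after L1 α=1/2: [113, 87, 161/2]
after L3 α=3/5: [712/5, 468/5, 569/5]
→ [142, 94, 114]

query (0,1) [L1,L4] — begin 0,0,0
L1 α=1/3: [34/3, 221/3, 40/3]
L4 α=2/3: [556/9, 893/9, 286/9]
= [62, 99, 32]

(2,0) stack=L1,L4,L5,L6,L7; from [0,0,0]:
after L1 α=0: [0, 0, 0]
after L4 α=4/5: [200, 852/5, 1008/5]
after L5 α=5/6: [905/6, 717/5, 3683/30]
after L6 α=7/8: [9389/48, 7507/40, 40013/240]
after L7 α=1/2: [11693/96, 11427/80, 98813/480]
→ [122, 143, 206]

(0,1) stack=L1,L4,L5,L6,L7,L8; from [0,0,0]:
L1 α=1/3: [34/3, 221/3, 40/3]
L4 α=2/3: [556/9, 893/9, 286/9]
L5 α=1/4: [1063/12, 625/6, 907/12]
L6 α=1/2: [4075/24, 1585/12, 2767/24]
L7 α=1/5: [5563/30, 1639/15, 4249/30]
L8 α=2/7: [7339/42, 2203/21, 5809/42]
= [175, 105, 138]

at x=1,y=1 over L1,L4,L5,L6,L7,L8:
+L1 (α=1/3) → [197/3, 55/3, 245/3]
+L4 (α=0) → [197/3, 55/3, 245/3]
+L5 (α=1/3) → [949/9, 245/9, 664/9]
+L6 (α=2/3) → [1453/27, 731/27, 2032/27]
+L7 (α=3/4) → [1901/54, 9235/54, 14911/108]
+L8 (α=1/2) → [6653/108, 20683/108, 15667/216]
rounded: [62, 192, 73]

query (3,1) [L1,L4,L5,L6,L7,L8] — begin 0,0,0
after L1 α=2/3: [24, 76/3, 122]
after L4 α=1/4: [63/2, 323/4, 449/4]
after L5 α=3/5: [453/5, 719/10, 599/10]
after L6 α=1/2: [734/5, 3049/20, 2829/20]
after L7 α=1/4: [2507/20, 13347/80, 8647/80]
after L8 α=1/4: [7801/80, 41561/320, 45541/320]
rounded: [98, 130, 142]


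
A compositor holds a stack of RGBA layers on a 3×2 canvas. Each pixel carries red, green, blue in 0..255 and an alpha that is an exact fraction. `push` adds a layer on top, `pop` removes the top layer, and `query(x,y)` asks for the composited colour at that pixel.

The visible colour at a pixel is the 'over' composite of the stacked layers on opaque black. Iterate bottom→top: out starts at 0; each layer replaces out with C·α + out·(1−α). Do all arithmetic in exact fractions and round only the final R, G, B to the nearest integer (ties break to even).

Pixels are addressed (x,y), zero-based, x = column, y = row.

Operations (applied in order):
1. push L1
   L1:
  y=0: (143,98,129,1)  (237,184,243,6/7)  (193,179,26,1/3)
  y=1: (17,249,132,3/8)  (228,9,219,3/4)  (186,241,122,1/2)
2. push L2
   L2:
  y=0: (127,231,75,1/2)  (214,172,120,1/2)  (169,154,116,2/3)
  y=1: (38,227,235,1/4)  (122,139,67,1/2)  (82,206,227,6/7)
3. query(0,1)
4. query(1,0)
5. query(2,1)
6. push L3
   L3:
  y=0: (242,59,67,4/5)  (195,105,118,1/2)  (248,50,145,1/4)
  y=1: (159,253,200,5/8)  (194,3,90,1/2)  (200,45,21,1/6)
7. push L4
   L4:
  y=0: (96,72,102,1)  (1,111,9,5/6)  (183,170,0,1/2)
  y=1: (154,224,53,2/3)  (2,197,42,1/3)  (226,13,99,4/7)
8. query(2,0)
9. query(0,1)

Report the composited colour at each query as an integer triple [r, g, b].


query (0,1) [L1,L2] — begin 0,0,0
L1 α=3/8: [51/8, 747/8, 99/2]
L2 α=1/4: [457/32, 4057/32, 767/8]
rounded: [14, 127, 96]

(1,0) stack=L1,L2; from [0,0,0]:
L1 α=6/7: [1422/7, 1104/7, 1458/7]
L2 α=1/2: [1460/7, 1154/7, 1149/7]
→ [209, 165, 164]

query (2,1) [L1,L2] — begin 0,0,0
after L1 α=1/2: [93, 241/2, 61]
after L2 α=6/7: [585/7, 2713/14, 1423/7]
→ [84, 194, 203]

at x=2,y=0 over L1,L2,L3,L4:
after L1 α=1/3: [193/3, 179/3, 26/3]
after L2 α=2/3: [1207/9, 1103/9, 722/9]
after L3 α=1/4: [1951/12, 1253/12, 1157/12]
after L4 α=1/2: [4147/24, 3293/24, 1157/24]
→ [173, 137, 48]

at x=0,y=1 over L1,L2,L3,L4:
L1 α=3/8: [51/8, 747/8, 99/2]
L2 α=1/4: [457/32, 4057/32, 767/8]
L3 α=5/8: [26811/256, 52651/256, 10301/64]
L4 α=2/3: [105659/768, 167339/768, 5695/64]
rounded: [138, 218, 89]
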